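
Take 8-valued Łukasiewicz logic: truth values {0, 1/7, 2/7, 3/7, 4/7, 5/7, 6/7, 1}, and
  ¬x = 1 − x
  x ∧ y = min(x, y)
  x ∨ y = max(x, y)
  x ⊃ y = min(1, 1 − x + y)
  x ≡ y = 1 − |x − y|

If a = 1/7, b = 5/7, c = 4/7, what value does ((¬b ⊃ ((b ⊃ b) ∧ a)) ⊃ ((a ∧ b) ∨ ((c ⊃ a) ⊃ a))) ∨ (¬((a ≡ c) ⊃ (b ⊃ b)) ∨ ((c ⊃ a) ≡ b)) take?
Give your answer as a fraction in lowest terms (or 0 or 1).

6/7

¬b = ¬5/7 = 2/7
b ⊃ b = 5/7 ⊃ 5/7 = 1
(b ⊃ b) ∧ a = 1 ∧ 1/7 = 1/7
¬b ⊃ ((b ⊃ b) ∧ a) = 2/7 ⊃ 1/7 = 6/7
a ∧ b = 1/7 ∧ 5/7 = 1/7
c ⊃ a = 4/7 ⊃ 1/7 = 4/7
(c ⊃ a) ⊃ a = 4/7 ⊃ 1/7 = 4/7
(a ∧ b) ∨ ((c ⊃ a) ⊃ a) = 1/7 ∨ 4/7 = 4/7
(¬b ⊃ ((b ⊃ b) ∧ a)) ⊃ ((a ∧ b) ∨ ((c ⊃ a) ⊃ a)) = 6/7 ⊃ 4/7 = 5/7
a ≡ c = 1/7 ≡ 4/7 = 4/7
b ⊃ b = 5/7 ⊃ 5/7 = 1
(a ≡ c) ⊃ (b ⊃ b) = 4/7 ⊃ 1 = 1
¬((a ≡ c) ⊃ (b ⊃ b)) = ¬1 = 0
c ⊃ a = 4/7 ⊃ 1/7 = 4/7
(c ⊃ a) ≡ b = 4/7 ≡ 5/7 = 6/7
¬((a ≡ c) ⊃ (b ⊃ b)) ∨ ((c ⊃ a) ≡ b) = 0 ∨ 6/7 = 6/7
((¬b ⊃ ((b ⊃ b) ∧ a)) ⊃ ((a ∧ b) ∨ ((c ⊃ a) ⊃ a))) ∨ (¬((a ≡ c) ⊃ (b ⊃ b)) ∨ ((c ⊃ a) ≡ b)) = 5/7 ∨ 6/7 = 6/7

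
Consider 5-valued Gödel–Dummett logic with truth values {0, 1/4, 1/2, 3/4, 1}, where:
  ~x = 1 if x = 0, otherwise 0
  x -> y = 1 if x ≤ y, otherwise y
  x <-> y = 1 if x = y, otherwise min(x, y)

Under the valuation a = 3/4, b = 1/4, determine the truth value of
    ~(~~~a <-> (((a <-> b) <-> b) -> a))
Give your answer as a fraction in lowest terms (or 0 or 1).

~a = ~3/4 = 0
~~a = ~0 = 1
~~~a = ~1 = 0
a <-> b = 3/4 <-> 1/4 = 1/4
(a <-> b) <-> b = 1/4 <-> 1/4 = 1
((a <-> b) <-> b) -> a = 1 -> 3/4 = 3/4
~~~a <-> (((a <-> b) <-> b) -> a) = 0 <-> 3/4 = 0
~(~~~a <-> (((a <-> b) <-> b) -> a)) = ~0 = 1

1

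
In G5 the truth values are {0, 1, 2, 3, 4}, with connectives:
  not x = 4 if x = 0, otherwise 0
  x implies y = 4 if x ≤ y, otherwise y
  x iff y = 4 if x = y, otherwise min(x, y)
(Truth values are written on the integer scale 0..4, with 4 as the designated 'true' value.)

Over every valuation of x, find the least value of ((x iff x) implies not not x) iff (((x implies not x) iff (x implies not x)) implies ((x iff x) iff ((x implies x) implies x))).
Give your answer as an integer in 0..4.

1

Take x = 1:
x iff x = 1 iff 1 = 4
not x = not 1 = 0
not not x = not 0 = 4
(x iff x) implies not not x = 4 implies 4 = 4
not x = not 1 = 0
x implies not x = 1 implies 0 = 0
not x = not 1 = 0
x implies not x = 1 implies 0 = 0
(x implies not x) iff (x implies not x) = 0 iff 0 = 4
x iff x = 1 iff 1 = 4
x implies x = 1 implies 1 = 4
(x implies x) implies x = 4 implies 1 = 1
(x iff x) iff ((x implies x) implies x) = 4 iff 1 = 1
((x implies not x) iff (x implies not x)) implies ((x iff x) iff ((x implies x) implies x)) = 4 implies 1 = 1
((x iff x) implies not not x) iff (((x implies not x) iff (x implies not x)) implies ((x iff x) iff ((x implies x) implies x))) = 4 iff 1 = 1
No assignment yields a value below 1, so this is the minimum.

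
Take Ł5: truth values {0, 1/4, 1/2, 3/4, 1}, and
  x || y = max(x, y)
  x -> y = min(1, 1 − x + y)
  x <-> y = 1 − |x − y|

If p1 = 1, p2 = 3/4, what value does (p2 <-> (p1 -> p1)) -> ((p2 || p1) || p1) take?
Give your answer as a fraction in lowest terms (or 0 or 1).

p1 -> p1 = 1 -> 1 = 1
p2 <-> (p1 -> p1) = 3/4 <-> 1 = 3/4
p2 || p1 = 3/4 || 1 = 1
(p2 || p1) || p1 = 1 || 1 = 1
(p2 <-> (p1 -> p1)) -> ((p2 || p1) || p1) = 3/4 -> 1 = 1

1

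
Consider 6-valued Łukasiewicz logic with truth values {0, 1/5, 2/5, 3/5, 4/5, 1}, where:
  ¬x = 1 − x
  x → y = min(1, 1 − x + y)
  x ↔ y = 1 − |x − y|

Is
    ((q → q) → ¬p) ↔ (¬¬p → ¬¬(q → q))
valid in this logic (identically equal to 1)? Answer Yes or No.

No

Counterexample: take p = 1/5, q = 0.
q → q = 0 → 0 = 1
¬p = ¬1/5 = 4/5
(q → q) → ¬p = 1 → 4/5 = 4/5
¬p = ¬1/5 = 4/5
¬¬p = ¬4/5 = 1/5
q → q = 0 → 0 = 1
¬(q → q) = ¬1 = 0
¬¬(q → q) = ¬0 = 1
¬¬p → ¬¬(q → q) = 1/5 → 1 = 1
((q → q) → ¬p) ↔ (¬¬p → ¬¬(q → q)) = 4/5 ↔ 1 = 4/5
This gives 4/5 ≠ 1.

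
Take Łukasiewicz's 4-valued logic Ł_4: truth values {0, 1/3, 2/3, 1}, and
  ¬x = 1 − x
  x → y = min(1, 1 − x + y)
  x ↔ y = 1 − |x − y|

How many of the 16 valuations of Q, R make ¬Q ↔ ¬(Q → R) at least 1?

Q = 0, R = 0 ↦ 0  <
Q = 0, R = 1/3 ↦ 0  <
Q = 0, R = 2/3 ↦ 0  <
Q = 0, R = 1 ↦ 0  <
Q = 1/3, R = 0 ↦ 2/3  <
Q = 1/3, R = 1/3 ↦ 1/3  <
Q = 1/3, R = 2/3 ↦ 1/3  <
Q = 1/3, R = 1 ↦ 1/3  <
Q = 2/3, R = 0 ↦ 2/3  <
Q = 2/3, R = 1/3 ↦ 1  ≥
Q = 2/3, R = 2/3 ↦ 2/3  <
Q = 2/3, R = 1 ↦ 2/3  <
Q = 1, R = 0 ↦ 0  <
Q = 1, R = 1/3 ↦ 1/3  <
Q = 1, R = 2/3 ↦ 2/3  <
Q = 1, R = 1 ↦ 1  ≥
So 2 of the 16 assignments meet the threshold.

2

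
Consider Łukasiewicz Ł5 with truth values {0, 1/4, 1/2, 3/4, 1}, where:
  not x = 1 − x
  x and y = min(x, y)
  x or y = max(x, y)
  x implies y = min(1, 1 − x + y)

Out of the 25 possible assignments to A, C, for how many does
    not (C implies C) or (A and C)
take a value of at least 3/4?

value 1: 1 assignment (counts)
value 3/4: 3 assignments (counts)
value 1/2: 5 assignments
value 1/4: 7 assignments
value 0: 9 assignments
So 4 of the 25 assignments meet the threshold.

4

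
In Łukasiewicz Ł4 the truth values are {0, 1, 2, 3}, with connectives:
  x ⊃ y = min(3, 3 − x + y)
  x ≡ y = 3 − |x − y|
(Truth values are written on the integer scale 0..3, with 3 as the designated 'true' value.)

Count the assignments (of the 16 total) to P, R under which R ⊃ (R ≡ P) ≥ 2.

P = 0, R = 0 ↦ 3  ≥
P = 0, R = 1 ↦ 3  ≥
P = 0, R = 2 ↦ 2  ≥
P = 0, R = 3 ↦ 0  <
P = 1, R = 0 ↦ 3  ≥
P = 1, R = 1 ↦ 3  ≥
P = 1, R = 2 ↦ 3  ≥
P = 1, R = 3 ↦ 1  <
P = 2, R = 0 ↦ 3  ≥
P = 2, R = 1 ↦ 3  ≥
P = 2, R = 2 ↦ 3  ≥
P = 2, R = 3 ↦ 2  ≥
P = 3, R = 0 ↦ 3  ≥
P = 3, R = 1 ↦ 3  ≥
P = 3, R = 2 ↦ 3  ≥
P = 3, R = 3 ↦ 3  ≥
So 14 of the 16 assignments meet the threshold.

14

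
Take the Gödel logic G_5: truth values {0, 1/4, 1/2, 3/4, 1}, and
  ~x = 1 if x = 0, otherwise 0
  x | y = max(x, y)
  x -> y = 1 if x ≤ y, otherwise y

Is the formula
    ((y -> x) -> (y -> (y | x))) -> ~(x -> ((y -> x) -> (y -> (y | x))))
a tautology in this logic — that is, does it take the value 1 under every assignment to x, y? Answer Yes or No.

Counterexample: take x = 0, y = 0.
y -> x = 0 -> 0 = 1
y | x = 0 | 0 = 0
y -> (y | x) = 0 -> 0 = 1
(y -> x) -> (y -> (y | x)) = 1 -> 1 = 1
x -> ((y -> x) -> (y -> (y | x))) = 0 -> 1 = 1
~(x -> ((y -> x) -> (y -> (y | x)))) = ~1 = 0
((y -> x) -> (y -> (y | x))) -> ~(x -> ((y -> x) -> (y -> (y | x)))) = 1 -> 0 = 0
This gives 0 ≠ 1.

No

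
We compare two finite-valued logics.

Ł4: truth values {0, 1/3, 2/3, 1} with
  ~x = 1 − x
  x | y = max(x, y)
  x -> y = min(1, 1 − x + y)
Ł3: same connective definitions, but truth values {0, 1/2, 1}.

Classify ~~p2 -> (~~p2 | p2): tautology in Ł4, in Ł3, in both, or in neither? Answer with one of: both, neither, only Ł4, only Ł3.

In Ł4: every assignment gives 1 — tautology.
In Ł3: every assignment gives 1 — tautology.

both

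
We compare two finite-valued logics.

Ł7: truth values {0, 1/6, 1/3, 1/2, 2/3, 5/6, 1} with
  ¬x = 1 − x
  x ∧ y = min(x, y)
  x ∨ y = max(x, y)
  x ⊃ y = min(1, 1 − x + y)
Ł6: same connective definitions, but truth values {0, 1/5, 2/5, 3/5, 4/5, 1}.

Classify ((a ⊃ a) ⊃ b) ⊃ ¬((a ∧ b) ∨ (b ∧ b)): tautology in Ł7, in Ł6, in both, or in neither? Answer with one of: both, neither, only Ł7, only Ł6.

neither

In Ł7: at a = 0, b = 2/3 the value is 2/3 — not a tautology.
In Ł6: at a = 0, b = 3/5 the value is 4/5 — not a tautology.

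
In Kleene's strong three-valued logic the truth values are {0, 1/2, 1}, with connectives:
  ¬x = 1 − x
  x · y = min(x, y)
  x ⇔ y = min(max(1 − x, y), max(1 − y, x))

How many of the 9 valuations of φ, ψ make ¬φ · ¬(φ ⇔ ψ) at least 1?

φ = 0, ψ = 0 ↦ 0  <
φ = 0, ψ = 1/2 ↦ 1/2  <
φ = 0, ψ = 1 ↦ 1  ≥
φ = 1/2, ψ = 0 ↦ 1/2  <
φ = 1/2, ψ = 1/2 ↦ 1/2  <
φ = 1/2, ψ = 1 ↦ 1/2  <
φ = 1, ψ = 0 ↦ 0  <
φ = 1, ψ = 1/2 ↦ 0  <
φ = 1, ψ = 1 ↦ 0  <
So 1 of the 9 assignments meets the threshold.

1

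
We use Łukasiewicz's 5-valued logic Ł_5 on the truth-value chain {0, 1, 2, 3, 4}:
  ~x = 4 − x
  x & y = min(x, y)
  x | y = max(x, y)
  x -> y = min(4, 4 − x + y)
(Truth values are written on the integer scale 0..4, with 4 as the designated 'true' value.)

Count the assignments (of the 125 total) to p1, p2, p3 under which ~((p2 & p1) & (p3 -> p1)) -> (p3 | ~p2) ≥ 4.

value 4: 95 assignments (counts)
value 3: 16 assignments
value 2: 9 assignments
value 1: 4 assignments
value 0: 1 assignment
So 95 of the 125 assignments meet the threshold.

95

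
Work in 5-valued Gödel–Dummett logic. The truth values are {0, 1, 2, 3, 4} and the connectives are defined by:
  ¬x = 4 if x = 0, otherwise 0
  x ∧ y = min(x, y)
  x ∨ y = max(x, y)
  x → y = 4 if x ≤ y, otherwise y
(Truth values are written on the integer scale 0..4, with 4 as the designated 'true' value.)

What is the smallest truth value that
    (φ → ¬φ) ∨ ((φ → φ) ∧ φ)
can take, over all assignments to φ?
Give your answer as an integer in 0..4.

Take φ = 1:
¬φ = ¬1 = 0
φ → ¬φ = 1 → 0 = 0
φ → φ = 1 → 1 = 4
(φ → φ) ∧ φ = 4 ∧ 1 = 1
(φ → ¬φ) ∨ ((φ → φ) ∧ φ) = 0 ∨ 1 = 1
No assignment yields a value below 1, so this is the minimum.

1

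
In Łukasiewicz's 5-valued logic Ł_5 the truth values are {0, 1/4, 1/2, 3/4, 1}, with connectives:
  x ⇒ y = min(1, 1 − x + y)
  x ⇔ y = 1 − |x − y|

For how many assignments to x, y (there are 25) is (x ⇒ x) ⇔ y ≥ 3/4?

value 1: 5 assignments (counts)
value 3/4: 5 assignments (counts)
value 1/2: 5 assignments
value 1/4: 5 assignments
value 0: 5 assignments
So 10 of the 25 assignments meet the threshold.

10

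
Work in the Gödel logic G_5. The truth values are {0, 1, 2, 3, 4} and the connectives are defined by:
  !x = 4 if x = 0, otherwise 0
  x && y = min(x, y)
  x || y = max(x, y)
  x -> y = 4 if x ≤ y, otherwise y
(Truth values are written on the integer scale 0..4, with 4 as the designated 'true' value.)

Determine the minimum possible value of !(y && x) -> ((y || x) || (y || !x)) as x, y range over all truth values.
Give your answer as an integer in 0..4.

1

Take x = 1, y = 0:
y && x = 0 && 1 = 0
!(y && x) = !0 = 4
y || x = 0 || 1 = 1
!x = !1 = 0
y || !x = 0 || 0 = 0
(y || x) || (y || !x) = 1 || 0 = 1
!(y && x) -> ((y || x) || (y || !x)) = 4 -> 1 = 1
No assignment yields a value below 1, so this is the minimum.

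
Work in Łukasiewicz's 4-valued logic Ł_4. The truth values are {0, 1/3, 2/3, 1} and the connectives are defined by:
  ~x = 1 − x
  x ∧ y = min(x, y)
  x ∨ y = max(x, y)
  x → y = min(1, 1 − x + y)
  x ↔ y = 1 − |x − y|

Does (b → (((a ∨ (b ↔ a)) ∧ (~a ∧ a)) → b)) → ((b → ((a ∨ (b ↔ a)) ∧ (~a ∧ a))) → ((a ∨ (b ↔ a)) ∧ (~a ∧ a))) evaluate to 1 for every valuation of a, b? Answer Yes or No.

No

Counterexample: take a = 0, b = 0.
b ↔ a = 0 ↔ 0 = 1
a ∨ (b ↔ a) = 0 ∨ 1 = 1
~a = ~0 = 1
~a ∧ a = 1 ∧ 0 = 0
(a ∨ (b ↔ a)) ∧ (~a ∧ a) = 1 ∧ 0 = 0
((a ∨ (b ↔ a)) ∧ (~a ∧ a)) → b = 0 → 0 = 1
b → (((a ∨ (b ↔ a)) ∧ (~a ∧ a)) → b) = 0 → 1 = 1
b ↔ a = 0 ↔ 0 = 1
a ∨ (b ↔ a) = 0 ∨ 1 = 1
~a = ~0 = 1
~a ∧ a = 1 ∧ 0 = 0
(a ∨ (b ↔ a)) ∧ (~a ∧ a) = 1 ∧ 0 = 0
b → ((a ∨ (b ↔ a)) ∧ (~a ∧ a)) = 0 → 0 = 1
b ↔ a = 0 ↔ 0 = 1
a ∨ (b ↔ a) = 0 ∨ 1 = 1
~a = ~0 = 1
~a ∧ a = 1 ∧ 0 = 0
(a ∨ (b ↔ a)) ∧ (~a ∧ a) = 1 ∧ 0 = 0
(b → ((a ∨ (b ↔ a)) ∧ (~a ∧ a))) → ((a ∨ (b ↔ a)) ∧ (~a ∧ a)) = 1 → 0 = 0
(b → (((a ∨ (b ↔ a)) ∧ (~a ∧ a)) → b)) → ((b → ((a ∨ (b ↔ a)) ∧ (~a ∧ a))) → ((a ∨ (b ↔ a)) ∧ (~a ∧ a))) = 1 → 0 = 0
This gives 0 ≠ 1.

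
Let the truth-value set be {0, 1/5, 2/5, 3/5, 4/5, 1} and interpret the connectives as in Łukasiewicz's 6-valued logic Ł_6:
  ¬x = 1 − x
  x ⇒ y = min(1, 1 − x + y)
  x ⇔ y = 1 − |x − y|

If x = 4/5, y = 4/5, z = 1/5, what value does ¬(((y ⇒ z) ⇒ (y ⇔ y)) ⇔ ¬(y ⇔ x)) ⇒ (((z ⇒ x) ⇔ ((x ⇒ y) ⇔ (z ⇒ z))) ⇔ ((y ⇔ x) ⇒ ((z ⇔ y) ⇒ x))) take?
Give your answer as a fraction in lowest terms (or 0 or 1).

1

y ⇒ z = 4/5 ⇒ 1/5 = 2/5
y ⇔ y = 4/5 ⇔ 4/5 = 1
(y ⇒ z) ⇒ (y ⇔ y) = 2/5 ⇒ 1 = 1
y ⇔ x = 4/5 ⇔ 4/5 = 1
¬(y ⇔ x) = ¬1 = 0
((y ⇒ z) ⇒ (y ⇔ y)) ⇔ ¬(y ⇔ x) = 1 ⇔ 0 = 0
¬(((y ⇒ z) ⇒ (y ⇔ y)) ⇔ ¬(y ⇔ x)) = ¬0 = 1
z ⇒ x = 1/5 ⇒ 4/5 = 1
x ⇒ y = 4/5 ⇒ 4/5 = 1
z ⇒ z = 1/5 ⇒ 1/5 = 1
(x ⇒ y) ⇔ (z ⇒ z) = 1 ⇔ 1 = 1
(z ⇒ x) ⇔ ((x ⇒ y) ⇔ (z ⇒ z)) = 1 ⇔ 1 = 1
y ⇔ x = 4/5 ⇔ 4/5 = 1
z ⇔ y = 1/5 ⇔ 4/5 = 2/5
(z ⇔ y) ⇒ x = 2/5 ⇒ 4/5 = 1
(y ⇔ x) ⇒ ((z ⇔ y) ⇒ x) = 1 ⇒ 1 = 1
((z ⇒ x) ⇔ ((x ⇒ y) ⇔ (z ⇒ z))) ⇔ ((y ⇔ x) ⇒ ((z ⇔ y) ⇒ x)) = 1 ⇔ 1 = 1
¬(((y ⇒ z) ⇒ (y ⇔ y)) ⇔ ¬(y ⇔ x)) ⇒ (((z ⇒ x) ⇔ ((x ⇒ y) ⇔ (z ⇒ z))) ⇔ ((y ⇔ x) ⇒ ((z ⇔ y) ⇒ x))) = 1 ⇒ 1 = 1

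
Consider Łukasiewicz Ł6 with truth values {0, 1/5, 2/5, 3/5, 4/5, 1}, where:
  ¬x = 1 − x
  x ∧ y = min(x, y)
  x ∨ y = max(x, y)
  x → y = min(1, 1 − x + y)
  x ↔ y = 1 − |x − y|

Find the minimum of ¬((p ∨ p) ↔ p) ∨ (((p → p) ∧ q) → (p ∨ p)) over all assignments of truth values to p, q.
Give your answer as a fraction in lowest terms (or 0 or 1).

0

Take p = 0, q = 1:
p ∨ p = 0 ∨ 0 = 0
(p ∨ p) ↔ p = 0 ↔ 0 = 1
¬((p ∨ p) ↔ p) = ¬1 = 0
p → p = 0 → 0 = 1
(p → p) ∧ q = 1 ∧ 1 = 1
p ∨ p = 0 ∨ 0 = 0
((p → p) ∧ q) → (p ∨ p) = 1 → 0 = 0
¬((p ∨ p) ↔ p) ∨ (((p → p) ∧ q) → (p ∨ p)) = 0 ∨ 0 = 0
No assignment yields a value below 0, so this is the minimum.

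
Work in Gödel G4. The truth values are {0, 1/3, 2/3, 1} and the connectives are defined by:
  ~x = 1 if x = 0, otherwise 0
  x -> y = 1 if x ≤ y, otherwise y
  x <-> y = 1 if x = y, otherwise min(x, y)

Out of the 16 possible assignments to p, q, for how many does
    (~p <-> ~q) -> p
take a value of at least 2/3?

12

p = 0, q = 0 ↦ 0  <
p = 0, q = 1/3 ↦ 1  ≥
p = 0, q = 2/3 ↦ 1  ≥
p = 0, q = 1 ↦ 1  ≥
p = 1/3, q = 0 ↦ 1  ≥
p = 1/3, q = 1/3 ↦ 1/3  <
p = 1/3, q = 2/3 ↦ 1/3  <
p = 1/3, q = 1 ↦ 1/3  <
p = 2/3, q = 0 ↦ 1  ≥
p = 2/3, q = 1/3 ↦ 2/3  ≥
p = 2/3, q = 2/3 ↦ 2/3  ≥
p = 2/3, q = 1 ↦ 2/3  ≥
p = 1, q = 0 ↦ 1  ≥
p = 1, q = 1/3 ↦ 1  ≥
p = 1, q = 2/3 ↦ 1  ≥
p = 1, q = 1 ↦ 1  ≥
So 12 of the 16 assignments meet the threshold.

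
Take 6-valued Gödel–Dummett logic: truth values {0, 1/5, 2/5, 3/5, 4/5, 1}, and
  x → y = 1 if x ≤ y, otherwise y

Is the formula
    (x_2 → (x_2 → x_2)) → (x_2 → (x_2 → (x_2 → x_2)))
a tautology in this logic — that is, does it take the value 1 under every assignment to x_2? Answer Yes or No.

Yes

x_2 = 0 ↦ 1
x_2 = 1/5 ↦ 1
x_2 = 2/5 ↦ 1
x_2 = 3/5 ↦ 1
x_2 = 4/5 ↦ 1
x_2 = 1 ↦ 1
Every assignment gives a value ≥ 1.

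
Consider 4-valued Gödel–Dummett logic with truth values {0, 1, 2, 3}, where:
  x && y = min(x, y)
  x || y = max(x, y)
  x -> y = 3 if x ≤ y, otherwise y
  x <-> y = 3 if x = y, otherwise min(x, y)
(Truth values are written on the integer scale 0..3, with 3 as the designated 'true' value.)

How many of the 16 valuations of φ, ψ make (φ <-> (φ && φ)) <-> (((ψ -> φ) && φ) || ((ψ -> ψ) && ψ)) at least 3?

7

φ = 0, ψ = 0 ↦ 0  <
φ = 0, ψ = 1 ↦ 1  <
φ = 0, ψ = 2 ↦ 2  <
φ = 0, ψ = 3 ↦ 3  ≥
φ = 1, ψ = 0 ↦ 1  <
φ = 1, ψ = 1 ↦ 1  <
φ = 1, ψ = 2 ↦ 2  <
φ = 1, ψ = 3 ↦ 3  ≥
φ = 2, ψ = 0 ↦ 2  <
φ = 2, ψ = 1 ↦ 2  <
φ = 2, ψ = 2 ↦ 2  <
φ = 2, ψ = 3 ↦ 3  ≥
φ = 3, ψ = 0 ↦ 3  ≥
φ = 3, ψ = 1 ↦ 3  ≥
φ = 3, ψ = 2 ↦ 3  ≥
φ = 3, ψ = 3 ↦ 3  ≥
So 7 of the 16 assignments meet the threshold.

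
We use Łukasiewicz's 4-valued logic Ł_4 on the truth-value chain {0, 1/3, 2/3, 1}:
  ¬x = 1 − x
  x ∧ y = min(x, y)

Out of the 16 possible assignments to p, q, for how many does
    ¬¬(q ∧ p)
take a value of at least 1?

1

p = 0, q = 0 ↦ 0  <
p = 0, q = 1/3 ↦ 0  <
p = 0, q = 2/3 ↦ 0  <
p = 0, q = 1 ↦ 0  <
p = 1/3, q = 0 ↦ 0  <
p = 1/3, q = 1/3 ↦ 1/3  <
p = 1/3, q = 2/3 ↦ 1/3  <
p = 1/3, q = 1 ↦ 1/3  <
p = 2/3, q = 0 ↦ 0  <
p = 2/3, q = 1/3 ↦ 1/3  <
p = 2/3, q = 2/3 ↦ 2/3  <
p = 2/3, q = 1 ↦ 2/3  <
p = 1, q = 0 ↦ 0  <
p = 1, q = 1/3 ↦ 1/3  <
p = 1, q = 2/3 ↦ 2/3  <
p = 1, q = 1 ↦ 1  ≥
So 1 of the 16 assignments meets the threshold.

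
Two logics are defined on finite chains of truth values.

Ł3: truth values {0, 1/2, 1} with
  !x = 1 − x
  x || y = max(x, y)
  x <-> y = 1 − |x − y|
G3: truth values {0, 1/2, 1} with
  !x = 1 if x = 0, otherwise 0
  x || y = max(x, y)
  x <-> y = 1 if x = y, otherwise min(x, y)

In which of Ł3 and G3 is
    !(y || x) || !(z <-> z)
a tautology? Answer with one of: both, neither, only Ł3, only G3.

In Ł3: at x = 0, y = 1/2, z = 0 the value is 1/2 — not a tautology.
In G3: at x = 0, y = 1/2, z = 0 the value is 0 — not a tautology.

neither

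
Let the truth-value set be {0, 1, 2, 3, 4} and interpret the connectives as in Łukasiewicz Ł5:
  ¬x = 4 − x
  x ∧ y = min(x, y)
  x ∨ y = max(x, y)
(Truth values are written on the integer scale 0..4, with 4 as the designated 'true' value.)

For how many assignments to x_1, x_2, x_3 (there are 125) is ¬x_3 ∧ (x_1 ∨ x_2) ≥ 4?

value 4: 9 assignments (counts)
value 3: 23 assignments
value 2: 31 assignments
value 1: 33 assignments
value 0: 29 assignments
So 9 of the 125 assignments meet the threshold.

9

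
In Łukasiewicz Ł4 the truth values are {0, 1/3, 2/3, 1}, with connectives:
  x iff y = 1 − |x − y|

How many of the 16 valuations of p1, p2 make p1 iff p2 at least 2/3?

p1 = 0, p2 = 0 ↦ 1  ≥
p1 = 0, p2 = 1/3 ↦ 2/3  ≥
p1 = 0, p2 = 2/3 ↦ 1/3  <
p1 = 0, p2 = 1 ↦ 0  <
p1 = 1/3, p2 = 0 ↦ 2/3  ≥
p1 = 1/3, p2 = 1/3 ↦ 1  ≥
p1 = 1/3, p2 = 2/3 ↦ 2/3  ≥
p1 = 1/3, p2 = 1 ↦ 1/3  <
p1 = 2/3, p2 = 0 ↦ 1/3  <
p1 = 2/3, p2 = 1/3 ↦ 2/3  ≥
p1 = 2/3, p2 = 2/3 ↦ 1  ≥
p1 = 2/3, p2 = 1 ↦ 2/3  ≥
p1 = 1, p2 = 0 ↦ 0  <
p1 = 1, p2 = 1/3 ↦ 1/3  <
p1 = 1, p2 = 2/3 ↦ 2/3  ≥
p1 = 1, p2 = 1 ↦ 1  ≥
So 10 of the 16 assignments meet the threshold.

10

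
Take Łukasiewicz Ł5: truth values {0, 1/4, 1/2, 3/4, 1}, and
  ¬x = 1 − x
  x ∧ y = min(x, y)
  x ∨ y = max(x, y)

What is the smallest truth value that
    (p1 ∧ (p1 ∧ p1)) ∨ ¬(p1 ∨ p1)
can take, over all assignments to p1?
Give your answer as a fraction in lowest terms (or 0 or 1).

Take p1 = 1/2:
p1 ∧ p1 = 1/2 ∧ 1/2 = 1/2
p1 ∧ (p1 ∧ p1) = 1/2 ∧ 1/2 = 1/2
p1 ∨ p1 = 1/2 ∨ 1/2 = 1/2
¬(p1 ∨ p1) = ¬1/2 = 1/2
(p1 ∧ (p1 ∧ p1)) ∨ ¬(p1 ∨ p1) = 1/2 ∨ 1/2 = 1/2
No assignment yields a value below 1/2, so this is the minimum.

1/2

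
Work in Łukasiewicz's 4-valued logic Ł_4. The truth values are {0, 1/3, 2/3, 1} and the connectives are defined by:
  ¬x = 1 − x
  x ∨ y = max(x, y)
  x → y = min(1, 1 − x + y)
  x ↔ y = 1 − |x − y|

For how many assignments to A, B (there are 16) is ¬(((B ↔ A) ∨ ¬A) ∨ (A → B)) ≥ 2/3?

A = 0, B = 0 ↦ 0  <
A = 0, B = 1/3 ↦ 0  <
A = 0, B = 2/3 ↦ 0  <
A = 0, B = 1 ↦ 0  <
A = 1/3, B = 0 ↦ 1/3  <
A = 1/3, B = 1/3 ↦ 0  <
A = 1/3, B = 2/3 ↦ 0  <
A = 1/3, B = 1 ↦ 0  <
A = 2/3, B = 0 ↦ 2/3  ≥
A = 2/3, B = 1/3 ↦ 1/3  <
A = 2/3, B = 2/3 ↦ 0  <
A = 2/3, B = 1 ↦ 0  <
A = 1, B = 0 ↦ 1  ≥
A = 1, B = 1/3 ↦ 2/3  ≥
A = 1, B = 2/3 ↦ 1/3  <
A = 1, B = 1 ↦ 0  <
So 3 of the 16 assignments meet the threshold.

3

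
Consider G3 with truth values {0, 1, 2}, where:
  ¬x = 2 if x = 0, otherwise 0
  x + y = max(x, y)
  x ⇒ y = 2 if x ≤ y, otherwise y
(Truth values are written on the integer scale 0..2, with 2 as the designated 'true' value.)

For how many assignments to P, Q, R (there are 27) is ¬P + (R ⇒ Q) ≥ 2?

21

value 2: 21 assignments (counts)
value 1: 2 assignments
value 0: 4 assignments
So 21 of the 27 assignments meet the threshold.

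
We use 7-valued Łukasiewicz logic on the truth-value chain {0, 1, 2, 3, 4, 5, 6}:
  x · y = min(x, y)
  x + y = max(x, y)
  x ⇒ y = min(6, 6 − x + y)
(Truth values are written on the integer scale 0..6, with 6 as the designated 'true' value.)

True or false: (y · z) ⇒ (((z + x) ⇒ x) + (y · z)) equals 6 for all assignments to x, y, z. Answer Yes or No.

At x = 4, y = 3, z = 4, for instance:
y · z = 3 · 4 = 3
z + x = 4 + 4 = 4
(z + x) ⇒ x = 4 ⇒ 4 = 6
((z + x) ⇒ x) + (y · z) = 6 + 3 = 6
(y · z) ⇒ (((z + x) ⇒ x) + (y · z)) = 3 ⇒ 6 = 6
and checking the remaining 342 assignments likewise gives ≥ 6 in every case.

Yes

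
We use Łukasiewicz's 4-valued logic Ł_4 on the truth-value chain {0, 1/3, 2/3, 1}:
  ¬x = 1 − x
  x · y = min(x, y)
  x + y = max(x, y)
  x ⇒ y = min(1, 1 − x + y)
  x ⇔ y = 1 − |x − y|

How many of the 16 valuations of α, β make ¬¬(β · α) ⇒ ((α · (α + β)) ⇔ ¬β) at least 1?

α = 0, β = 0 ↦ 1  ≥
α = 0, β = 1/3 ↦ 1  ≥
α = 0, β = 2/3 ↦ 1  ≥
α = 0, β = 1 ↦ 1  ≥
α = 1/3, β = 0 ↦ 1  ≥
α = 1/3, β = 1/3 ↦ 1  ≥
α = 1/3, β = 2/3 ↦ 1  ≥
α = 1/3, β = 1 ↦ 1  ≥
α = 2/3, β = 0 ↦ 1  ≥
α = 2/3, β = 1/3 ↦ 1  ≥
α = 2/3, β = 2/3 ↦ 1  ≥
α = 2/3, β = 1 ↦ 2/3  <
α = 1, β = 0 ↦ 1  ≥
α = 1, β = 1/3 ↦ 1  ≥
α = 1, β = 2/3 ↦ 2/3  <
α = 1, β = 1 ↦ 0  <
So 13 of the 16 assignments meet the threshold.

13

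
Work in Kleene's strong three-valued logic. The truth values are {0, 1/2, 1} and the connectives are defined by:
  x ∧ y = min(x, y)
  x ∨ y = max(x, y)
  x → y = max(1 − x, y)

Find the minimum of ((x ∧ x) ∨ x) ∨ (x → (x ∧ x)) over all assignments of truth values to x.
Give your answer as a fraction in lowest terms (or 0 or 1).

1/2

Take x = 1/2:
x ∧ x = 1/2 ∧ 1/2 = 1/2
(x ∧ x) ∨ x = 1/2 ∨ 1/2 = 1/2
x ∧ x = 1/2 ∧ 1/2 = 1/2
x → (x ∧ x) = 1/2 → 1/2 = 1/2
((x ∧ x) ∨ x) ∨ (x → (x ∧ x)) = 1/2 ∨ 1/2 = 1/2
No assignment yields a value below 1/2, so this is the minimum.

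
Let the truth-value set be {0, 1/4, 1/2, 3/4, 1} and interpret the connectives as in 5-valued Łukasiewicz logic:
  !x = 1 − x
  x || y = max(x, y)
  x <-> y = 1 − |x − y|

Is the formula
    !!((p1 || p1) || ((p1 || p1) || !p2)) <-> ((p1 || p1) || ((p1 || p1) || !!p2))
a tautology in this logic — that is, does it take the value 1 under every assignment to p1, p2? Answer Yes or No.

Counterexample: take p1 = 0, p2 = 0.
p1 || p1 = 0 || 0 = 0
p1 || p1 = 0 || 0 = 0
!p2 = !0 = 1
(p1 || p1) || !p2 = 0 || 1 = 1
(p1 || p1) || ((p1 || p1) || !p2) = 0 || 1 = 1
!((p1 || p1) || ((p1 || p1) || !p2)) = !1 = 0
!!((p1 || p1) || ((p1 || p1) || !p2)) = !0 = 1
p1 || p1 = 0 || 0 = 0
p1 || p1 = 0 || 0 = 0
!p2 = !0 = 1
!!p2 = !1 = 0
(p1 || p1) || !!p2 = 0 || 0 = 0
(p1 || p1) || ((p1 || p1) || !!p2) = 0 || 0 = 0
!!((p1 || p1) || ((p1 || p1) || !p2)) <-> ((p1 || p1) || ((p1 || p1) || !!p2)) = 1 <-> 0 = 0
This gives 0 ≠ 1.

No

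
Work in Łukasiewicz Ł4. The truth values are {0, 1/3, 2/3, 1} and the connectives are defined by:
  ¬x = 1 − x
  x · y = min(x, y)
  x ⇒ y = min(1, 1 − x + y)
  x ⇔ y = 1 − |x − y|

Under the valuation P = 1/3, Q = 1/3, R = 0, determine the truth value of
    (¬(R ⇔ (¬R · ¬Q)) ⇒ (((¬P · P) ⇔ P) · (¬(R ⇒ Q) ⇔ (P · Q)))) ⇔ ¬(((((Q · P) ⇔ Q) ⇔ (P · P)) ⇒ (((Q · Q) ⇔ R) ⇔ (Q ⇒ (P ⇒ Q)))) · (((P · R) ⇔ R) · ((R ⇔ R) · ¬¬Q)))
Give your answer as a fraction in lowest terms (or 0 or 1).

¬R = ¬0 = 1
¬Q = ¬1/3 = 2/3
¬R · ¬Q = 1 · 2/3 = 2/3
R ⇔ (¬R · ¬Q) = 0 ⇔ 2/3 = 1/3
¬(R ⇔ (¬R · ¬Q)) = ¬1/3 = 2/3
¬P = ¬1/3 = 2/3
¬P · P = 2/3 · 1/3 = 1/3
(¬P · P) ⇔ P = 1/3 ⇔ 1/3 = 1
R ⇒ Q = 0 ⇒ 1/3 = 1
¬(R ⇒ Q) = ¬1 = 0
P · Q = 1/3 · 1/3 = 1/3
¬(R ⇒ Q) ⇔ (P · Q) = 0 ⇔ 1/3 = 2/3
((¬P · P) ⇔ P) · (¬(R ⇒ Q) ⇔ (P · Q)) = 1 · 2/3 = 2/3
¬(R ⇔ (¬R · ¬Q)) ⇒ (((¬P · P) ⇔ P) · (¬(R ⇒ Q) ⇔ (P · Q))) = 2/3 ⇒ 2/3 = 1
Q · P = 1/3 · 1/3 = 1/3
(Q · P) ⇔ Q = 1/3 ⇔ 1/3 = 1
P · P = 1/3 · 1/3 = 1/3
((Q · P) ⇔ Q) ⇔ (P · P) = 1 ⇔ 1/3 = 1/3
Q · Q = 1/3 · 1/3 = 1/3
(Q · Q) ⇔ R = 1/3 ⇔ 0 = 2/3
P ⇒ Q = 1/3 ⇒ 1/3 = 1
Q ⇒ (P ⇒ Q) = 1/3 ⇒ 1 = 1
((Q · Q) ⇔ R) ⇔ (Q ⇒ (P ⇒ Q)) = 2/3 ⇔ 1 = 2/3
(((Q · P) ⇔ Q) ⇔ (P · P)) ⇒ (((Q · Q) ⇔ R) ⇔ (Q ⇒ (P ⇒ Q))) = 1/3 ⇒ 2/3 = 1
P · R = 1/3 · 0 = 0
(P · R) ⇔ R = 0 ⇔ 0 = 1
R ⇔ R = 0 ⇔ 0 = 1
¬Q = ¬1/3 = 2/3
¬¬Q = ¬2/3 = 1/3
(R ⇔ R) · ¬¬Q = 1 · 1/3 = 1/3
((P · R) ⇔ R) · ((R ⇔ R) · ¬¬Q) = 1 · 1/3 = 1/3
((((Q · P) ⇔ Q) ⇔ (P · P)) ⇒ (((Q · Q) ⇔ R) ⇔ (Q ⇒ (P ⇒ Q)))) · (((P · R) ⇔ R) · ((R ⇔ R) · ¬¬Q)) = 1 · 1/3 = 1/3
¬(((((Q · P) ⇔ Q) ⇔ (P · P)) ⇒ (((Q · Q) ⇔ R) ⇔ (Q ⇒ (P ⇒ Q)))) · (((P · R) ⇔ R) · ((R ⇔ R) · ¬¬Q))) = ¬1/3 = 2/3
(¬(R ⇔ (¬R · ¬Q)) ⇒ (((¬P · P) ⇔ P) · (¬(R ⇒ Q) ⇔ (P · Q)))) ⇔ ¬(((((Q · P) ⇔ Q) ⇔ (P · P)) ⇒ (((Q · Q) ⇔ R) ⇔ (Q ⇒ (P ⇒ Q)))) · (((P · R) ⇔ R) · ((R ⇔ R) · ¬¬Q))) = 1 ⇔ 2/3 = 2/3

2/3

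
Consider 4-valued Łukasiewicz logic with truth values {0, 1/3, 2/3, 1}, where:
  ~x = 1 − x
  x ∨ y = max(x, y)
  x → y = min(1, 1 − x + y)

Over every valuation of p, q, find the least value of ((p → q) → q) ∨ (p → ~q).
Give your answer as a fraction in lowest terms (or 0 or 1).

2/3

Take p = 2/3, q = 2/3:
p → q = 2/3 → 2/3 = 1
(p → q) → q = 1 → 2/3 = 2/3
~q = ~2/3 = 1/3
p → ~q = 2/3 → 1/3 = 2/3
((p → q) → q) ∨ (p → ~q) = 2/3 ∨ 2/3 = 2/3
No assignment yields a value below 2/3, so this is the minimum.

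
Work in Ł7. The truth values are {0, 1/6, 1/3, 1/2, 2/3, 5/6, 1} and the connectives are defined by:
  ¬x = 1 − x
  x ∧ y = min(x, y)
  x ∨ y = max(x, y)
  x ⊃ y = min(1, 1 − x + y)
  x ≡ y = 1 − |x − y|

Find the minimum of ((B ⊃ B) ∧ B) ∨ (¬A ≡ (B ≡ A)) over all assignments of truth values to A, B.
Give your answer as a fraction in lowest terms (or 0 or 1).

Take A = 0, B = 1/2:
B ⊃ B = 1/2 ⊃ 1/2 = 1
(B ⊃ B) ∧ B = 1 ∧ 1/2 = 1/2
¬A = ¬0 = 1
B ≡ A = 1/2 ≡ 0 = 1/2
¬A ≡ (B ≡ A) = 1 ≡ 1/2 = 1/2
((B ⊃ B) ∧ B) ∨ (¬A ≡ (B ≡ A)) = 1/2 ∨ 1/2 = 1/2
No assignment yields a value below 1/2, so this is the minimum.

1/2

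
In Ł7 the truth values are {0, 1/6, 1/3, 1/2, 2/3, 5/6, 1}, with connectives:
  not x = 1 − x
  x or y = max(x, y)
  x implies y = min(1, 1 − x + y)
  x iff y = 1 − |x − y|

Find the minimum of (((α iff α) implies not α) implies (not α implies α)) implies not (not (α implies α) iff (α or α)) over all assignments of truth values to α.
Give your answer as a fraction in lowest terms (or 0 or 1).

1/3

Take α = 1/3:
α iff α = 1/3 iff 1/3 = 1
not α = not 1/3 = 2/3
(α iff α) implies not α = 1 implies 2/3 = 2/3
not α = not 1/3 = 2/3
not α implies α = 2/3 implies 1/3 = 2/3
((α iff α) implies not α) implies (not α implies α) = 2/3 implies 2/3 = 1
α implies α = 1/3 implies 1/3 = 1
not (α implies α) = not 1 = 0
α or α = 1/3 or 1/3 = 1/3
not (α implies α) iff (α or α) = 0 iff 1/3 = 2/3
not (not (α implies α) iff (α or α)) = not 2/3 = 1/3
(((α iff α) implies not α) implies (not α implies α)) implies not (not (α implies α) iff (α or α)) = 1 implies 1/3 = 1/3
No assignment yields a value below 1/3, so this is the minimum.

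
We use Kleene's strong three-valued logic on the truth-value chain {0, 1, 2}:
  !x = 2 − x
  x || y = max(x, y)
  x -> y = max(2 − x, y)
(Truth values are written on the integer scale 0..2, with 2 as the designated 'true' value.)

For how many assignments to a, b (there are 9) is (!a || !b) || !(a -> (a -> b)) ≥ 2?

5

a = 0, b = 0 ↦ 2  ≥
a = 0, b = 1 ↦ 2  ≥
a = 0, b = 2 ↦ 2  ≥
a = 1, b = 0 ↦ 2  ≥
a = 1, b = 1 ↦ 1  <
a = 1, b = 2 ↦ 1  <
a = 2, b = 0 ↦ 2  ≥
a = 2, b = 1 ↦ 1  <
a = 2, b = 2 ↦ 0  <
So 5 of the 9 assignments meet the threshold.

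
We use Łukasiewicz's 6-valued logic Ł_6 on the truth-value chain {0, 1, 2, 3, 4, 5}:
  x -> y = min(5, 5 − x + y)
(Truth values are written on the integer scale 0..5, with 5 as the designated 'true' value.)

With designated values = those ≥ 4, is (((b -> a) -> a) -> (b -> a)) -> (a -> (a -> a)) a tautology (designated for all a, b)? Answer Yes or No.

Yes

At a = 4, b = 3, for instance:
b -> a = 3 -> 4 = 5
(b -> a) -> a = 5 -> 4 = 4
b -> a = 3 -> 4 = 5
((b -> a) -> a) -> (b -> a) = 4 -> 5 = 5
a -> a = 4 -> 4 = 5
a -> (a -> a) = 4 -> 5 = 5
(((b -> a) -> a) -> (b -> a)) -> (a -> (a -> a)) = 5 -> 5 = 5
and checking the remaining 35 assignments likewise gives ≥ 4 in every case.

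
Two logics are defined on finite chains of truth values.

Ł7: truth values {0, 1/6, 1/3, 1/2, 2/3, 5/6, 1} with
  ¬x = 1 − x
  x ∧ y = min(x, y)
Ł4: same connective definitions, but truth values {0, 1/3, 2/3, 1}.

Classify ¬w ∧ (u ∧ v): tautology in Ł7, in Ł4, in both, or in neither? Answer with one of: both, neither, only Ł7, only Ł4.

neither

In Ł7: at u = 0, v = 0, w = 0 the value is 0 — not a tautology.
In Ł4: at u = 0, v = 0, w = 0 the value is 0 — not a tautology.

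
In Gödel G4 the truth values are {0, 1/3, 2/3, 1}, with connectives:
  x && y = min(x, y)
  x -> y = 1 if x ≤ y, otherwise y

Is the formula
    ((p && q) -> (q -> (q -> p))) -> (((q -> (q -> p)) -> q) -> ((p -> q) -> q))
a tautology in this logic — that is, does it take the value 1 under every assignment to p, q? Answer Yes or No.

Counterexample: take p = 0, q = 1/3.
p && q = 0 && 1/3 = 0
q -> p = 1/3 -> 0 = 0
q -> (q -> p) = 1/3 -> 0 = 0
(p && q) -> (q -> (q -> p)) = 0 -> 0 = 1
q -> p = 1/3 -> 0 = 0
q -> (q -> p) = 1/3 -> 0 = 0
(q -> (q -> p)) -> q = 0 -> 1/3 = 1
p -> q = 0 -> 1/3 = 1
(p -> q) -> q = 1 -> 1/3 = 1/3
((q -> (q -> p)) -> q) -> ((p -> q) -> q) = 1 -> 1/3 = 1/3
((p && q) -> (q -> (q -> p))) -> (((q -> (q -> p)) -> q) -> ((p -> q) -> q)) = 1 -> 1/3 = 1/3
This gives 1/3 ≠ 1.

No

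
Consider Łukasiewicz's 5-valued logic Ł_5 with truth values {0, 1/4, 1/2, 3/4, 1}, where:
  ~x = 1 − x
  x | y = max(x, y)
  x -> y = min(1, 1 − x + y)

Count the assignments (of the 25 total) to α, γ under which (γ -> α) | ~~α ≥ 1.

15

value 1: 15 assignments (counts)
value 3/4: 4 assignments
value 1/2: 3 assignments
value 1/4: 2 assignments
value 0: 1 assignment
So 15 of the 25 assignments meet the threshold.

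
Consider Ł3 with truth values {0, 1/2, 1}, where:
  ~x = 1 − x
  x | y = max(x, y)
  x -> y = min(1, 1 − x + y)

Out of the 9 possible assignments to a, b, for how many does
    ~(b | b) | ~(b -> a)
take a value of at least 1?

a = 0, b = 0 ↦ 1  ≥
a = 0, b = 1/2 ↦ 1/2  <
a = 0, b = 1 ↦ 1  ≥
a = 1/2, b = 0 ↦ 1  ≥
a = 1/2, b = 1/2 ↦ 1/2  <
a = 1/2, b = 1 ↦ 1/2  <
a = 1, b = 0 ↦ 1  ≥
a = 1, b = 1/2 ↦ 1/2  <
a = 1, b = 1 ↦ 0  <
So 4 of the 9 assignments meet the threshold.

4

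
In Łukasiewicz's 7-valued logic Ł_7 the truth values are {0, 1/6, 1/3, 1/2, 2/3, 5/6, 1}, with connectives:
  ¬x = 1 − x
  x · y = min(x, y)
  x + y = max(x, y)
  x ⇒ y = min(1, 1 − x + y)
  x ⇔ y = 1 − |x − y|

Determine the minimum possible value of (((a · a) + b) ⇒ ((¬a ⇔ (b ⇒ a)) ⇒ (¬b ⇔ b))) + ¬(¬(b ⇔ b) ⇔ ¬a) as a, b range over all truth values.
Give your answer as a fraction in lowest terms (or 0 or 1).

Take a = 2/3, b = 1:
a · a = 2/3 · 2/3 = 2/3
(a · a) + b = 2/3 + 1 = 1
¬a = ¬2/3 = 1/3
b ⇒ a = 1 ⇒ 2/3 = 2/3
¬a ⇔ (b ⇒ a) = 1/3 ⇔ 2/3 = 2/3
¬b = ¬1 = 0
¬b ⇔ b = 0 ⇔ 1 = 0
(¬a ⇔ (b ⇒ a)) ⇒ (¬b ⇔ b) = 2/3 ⇒ 0 = 1/3
((a · a) + b) ⇒ ((¬a ⇔ (b ⇒ a)) ⇒ (¬b ⇔ b)) = 1 ⇒ 1/3 = 1/3
b ⇔ b = 1 ⇔ 1 = 1
¬(b ⇔ b) = ¬1 = 0
¬a = ¬2/3 = 1/3
¬(b ⇔ b) ⇔ ¬a = 0 ⇔ 1/3 = 2/3
¬(¬(b ⇔ b) ⇔ ¬a) = ¬2/3 = 1/3
(((a · a) + b) ⇒ ((¬a ⇔ (b ⇒ a)) ⇒ (¬b ⇔ b))) + ¬(¬(b ⇔ b) ⇔ ¬a) = 1/3 + 1/3 = 1/3
No assignment yields a value below 1/3, so this is the minimum.

1/3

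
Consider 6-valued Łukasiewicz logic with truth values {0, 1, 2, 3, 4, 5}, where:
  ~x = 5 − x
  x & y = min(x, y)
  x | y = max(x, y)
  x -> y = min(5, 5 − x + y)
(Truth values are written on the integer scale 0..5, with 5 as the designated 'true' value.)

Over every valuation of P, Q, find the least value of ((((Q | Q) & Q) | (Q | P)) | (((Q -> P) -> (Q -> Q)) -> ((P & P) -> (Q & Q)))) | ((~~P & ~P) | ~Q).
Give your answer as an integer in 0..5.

Take P = 2, Q = 1:
Q | Q = 1 | 1 = 1
(Q | Q) & Q = 1 & 1 = 1
Q | P = 1 | 2 = 2
((Q | Q) & Q) | (Q | P) = 1 | 2 = 2
Q -> P = 1 -> 2 = 5
Q -> Q = 1 -> 1 = 5
(Q -> P) -> (Q -> Q) = 5 -> 5 = 5
P & P = 2 & 2 = 2
Q & Q = 1 & 1 = 1
(P & P) -> (Q & Q) = 2 -> 1 = 4
((Q -> P) -> (Q -> Q)) -> ((P & P) -> (Q & Q)) = 5 -> 4 = 4
(((Q | Q) & Q) | (Q | P)) | (((Q -> P) -> (Q -> Q)) -> ((P & P) -> (Q & Q))) = 2 | 4 = 4
~P = ~2 = 3
~~P = ~3 = 2
~P = ~2 = 3
~~P & ~P = 2 & 3 = 2
~Q = ~1 = 4
(~~P & ~P) | ~Q = 2 | 4 = 4
((((Q | Q) & Q) | (Q | P)) | (((Q -> P) -> (Q -> Q)) -> ((P & P) -> (Q & Q)))) | ((~~P & ~P) | ~Q) = 4 | 4 = 4
No assignment yields a value below 4, so this is the minimum.

4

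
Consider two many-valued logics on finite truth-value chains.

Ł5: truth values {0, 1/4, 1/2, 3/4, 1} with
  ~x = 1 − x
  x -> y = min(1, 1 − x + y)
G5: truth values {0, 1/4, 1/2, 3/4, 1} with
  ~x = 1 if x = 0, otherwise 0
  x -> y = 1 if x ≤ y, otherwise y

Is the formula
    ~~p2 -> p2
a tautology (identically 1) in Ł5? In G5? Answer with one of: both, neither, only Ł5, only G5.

only Ł5

In Ł5: every assignment gives 1 — tautology.
In G5: at p2 = 1/4 the value is 1/4 — not a tautology.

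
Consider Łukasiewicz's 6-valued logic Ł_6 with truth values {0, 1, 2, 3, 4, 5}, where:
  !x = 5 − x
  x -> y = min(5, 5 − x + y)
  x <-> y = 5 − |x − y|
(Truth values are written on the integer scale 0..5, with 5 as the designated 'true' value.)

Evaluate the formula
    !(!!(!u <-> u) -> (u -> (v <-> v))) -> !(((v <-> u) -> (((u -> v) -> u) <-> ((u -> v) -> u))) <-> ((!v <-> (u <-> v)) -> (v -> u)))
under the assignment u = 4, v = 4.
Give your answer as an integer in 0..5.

!u = !4 = 1
!u <-> u = 1 <-> 4 = 2
!(!u <-> u) = !2 = 3
!!(!u <-> u) = !3 = 2
v <-> v = 4 <-> 4 = 5
u -> (v <-> v) = 4 -> 5 = 5
!!(!u <-> u) -> (u -> (v <-> v)) = 2 -> 5 = 5
!(!!(!u <-> u) -> (u -> (v <-> v))) = !5 = 0
v <-> u = 4 <-> 4 = 5
u -> v = 4 -> 4 = 5
(u -> v) -> u = 5 -> 4 = 4
u -> v = 4 -> 4 = 5
(u -> v) -> u = 5 -> 4 = 4
((u -> v) -> u) <-> ((u -> v) -> u) = 4 <-> 4 = 5
(v <-> u) -> (((u -> v) -> u) <-> ((u -> v) -> u)) = 5 -> 5 = 5
!v = !4 = 1
u <-> v = 4 <-> 4 = 5
!v <-> (u <-> v) = 1 <-> 5 = 1
v -> u = 4 -> 4 = 5
(!v <-> (u <-> v)) -> (v -> u) = 1 -> 5 = 5
((v <-> u) -> (((u -> v) -> u) <-> ((u -> v) -> u))) <-> ((!v <-> (u <-> v)) -> (v -> u)) = 5 <-> 5 = 5
!(((v <-> u) -> (((u -> v) -> u) <-> ((u -> v) -> u))) <-> ((!v <-> (u <-> v)) -> (v -> u))) = !5 = 0
!(!!(!u <-> u) -> (u -> (v <-> v))) -> !(((v <-> u) -> (((u -> v) -> u) <-> ((u -> v) -> u))) <-> ((!v <-> (u <-> v)) -> (v -> u))) = 0 -> 0 = 5

5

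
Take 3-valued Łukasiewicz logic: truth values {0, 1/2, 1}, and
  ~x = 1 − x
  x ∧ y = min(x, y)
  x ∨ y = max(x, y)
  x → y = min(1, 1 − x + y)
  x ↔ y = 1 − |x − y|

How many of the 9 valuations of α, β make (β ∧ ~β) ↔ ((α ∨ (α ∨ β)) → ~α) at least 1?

2

α = 0, β = 0 ↦ 0  <
α = 0, β = 1/2 ↦ 1/2  <
α = 0, β = 1 ↦ 0  <
α = 1/2, β = 0 ↦ 0  <
α = 1/2, β = 1/2 ↦ 1/2  <
α = 1/2, β = 1 ↦ 1/2  <
α = 1, β = 0 ↦ 1  ≥
α = 1, β = 1/2 ↦ 1/2  <
α = 1, β = 1 ↦ 1  ≥
So 2 of the 9 assignments meet the threshold.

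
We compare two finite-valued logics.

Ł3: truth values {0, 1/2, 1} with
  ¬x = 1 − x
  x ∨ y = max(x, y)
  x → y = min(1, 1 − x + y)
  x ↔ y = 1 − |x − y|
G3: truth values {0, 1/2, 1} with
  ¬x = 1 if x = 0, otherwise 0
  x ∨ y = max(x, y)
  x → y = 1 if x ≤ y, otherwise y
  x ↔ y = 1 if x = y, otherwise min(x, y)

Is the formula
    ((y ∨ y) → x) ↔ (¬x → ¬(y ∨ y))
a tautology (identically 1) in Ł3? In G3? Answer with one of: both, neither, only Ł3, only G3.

only Ł3

In Ł3: every assignment gives 1 — tautology.
In G3: at x = 1/2, y = 1 the value is 1/2 — not a tautology.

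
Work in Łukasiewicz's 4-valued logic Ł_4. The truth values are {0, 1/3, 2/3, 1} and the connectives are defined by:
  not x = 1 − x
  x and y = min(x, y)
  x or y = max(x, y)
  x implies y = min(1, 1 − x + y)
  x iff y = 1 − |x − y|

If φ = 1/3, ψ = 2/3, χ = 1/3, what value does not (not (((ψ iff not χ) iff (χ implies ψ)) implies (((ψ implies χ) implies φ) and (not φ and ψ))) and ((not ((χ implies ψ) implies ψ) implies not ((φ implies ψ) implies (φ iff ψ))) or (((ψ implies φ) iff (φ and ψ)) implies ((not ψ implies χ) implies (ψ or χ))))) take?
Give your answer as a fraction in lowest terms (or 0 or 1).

not χ = not 1/3 = 2/3
ψ iff not χ = 2/3 iff 2/3 = 1
χ implies ψ = 1/3 implies 2/3 = 1
(ψ iff not χ) iff (χ implies ψ) = 1 iff 1 = 1
ψ implies χ = 2/3 implies 1/3 = 2/3
(ψ implies χ) implies φ = 2/3 implies 1/3 = 2/3
not φ = not 1/3 = 2/3
not φ and ψ = 2/3 and 2/3 = 2/3
((ψ implies χ) implies φ) and (not φ and ψ) = 2/3 and 2/3 = 2/3
((ψ iff not χ) iff (χ implies ψ)) implies (((ψ implies χ) implies φ) and (not φ and ψ)) = 1 implies 2/3 = 2/3
not (((ψ iff not χ) iff (χ implies ψ)) implies (((ψ implies χ) implies φ) and (not φ and ψ))) = not 2/3 = 1/3
χ implies ψ = 1/3 implies 2/3 = 1
(χ implies ψ) implies ψ = 1 implies 2/3 = 2/3
not ((χ implies ψ) implies ψ) = not 2/3 = 1/3
φ implies ψ = 1/3 implies 2/3 = 1
φ iff ψ = 1/3 iff 2/3 = 2/3
(φ implies ψ) implies (φ iff ψ) = 1 implies 2/3 = 2/3
not ((φ implies ψ) implies (φ iff ψ)) = not 2/3 = 1/3
not ((χ implies ψ) implies ψ) implies not ((φ implies ψ) implies (φ iff ψ)) = 1/3 implies 1/3 = 1
ψ implies φ = 2/3 implies 1/3 = 2/3
φ and ψ = 1/3 and 2/3 = 1/3
(ψ implies φ) iff (φ and ψ) = 2/3 iff 1/3 = 2/3
not ψ = not 2/3 = 1/3
not ψ implies χ = 1/3 implies 1/3 = 1
ψ or χ = 2/3 or 1/3 = 2/3
(not ψ implies χ) implies (ψ or χ) = 1 implies 2/3 = 2/3
((ψ implies φ) iff (φ and ψ)) implies ((not ψ implies χ) implies (ψ or χ)) = 2/3 implies 2/3 = 1
(not ((χ implies ψ) implies ψ) implies not ((φ implies ψ) implies (φ iff ψ))) or (((ψ implies φ) iff (φ and ψ)) implies ((not ψ implies χ) implies (ψ or χ))) = 1 or 1 = 1
not (((ψ iff not χ) iff (χ implies ψ)) implies (((ψ implies χ) implies φ) and (not φ and ψ))) and ((not ((χ implies ψ) implies ψ) implies not ((φ implies ψ) implies (φ iff ψ))) or (((ψ implies φ) iff (φ and ψ)) implies ((not ψ implies χ) implies (ψ or χ)))) = 1/3 and 1 = 1/3
not (not (((ψ iff not χ) iff (χ implies ψ)) implies (((ψ implies χ) implies φ) and (not φ and ψ))) and ((not ((χ implies ψ) implies ψ) implies not ((φ implies ψ) implies (φ iff ψ))) or (((ψ implies φ) iff (φ and ψ)) implies ((not ψ implies χ) implies (ψ or χ))))) = not 1/3 = 2/3

2/3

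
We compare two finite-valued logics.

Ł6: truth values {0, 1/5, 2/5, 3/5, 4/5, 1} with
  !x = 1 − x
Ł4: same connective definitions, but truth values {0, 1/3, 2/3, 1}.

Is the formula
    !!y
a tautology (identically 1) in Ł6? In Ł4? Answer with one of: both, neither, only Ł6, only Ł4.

In Ł6: at y = 0 the value is 0 — not a tautology.
In Ł4: at y = 0 the value is 0 — not a tautology.

neither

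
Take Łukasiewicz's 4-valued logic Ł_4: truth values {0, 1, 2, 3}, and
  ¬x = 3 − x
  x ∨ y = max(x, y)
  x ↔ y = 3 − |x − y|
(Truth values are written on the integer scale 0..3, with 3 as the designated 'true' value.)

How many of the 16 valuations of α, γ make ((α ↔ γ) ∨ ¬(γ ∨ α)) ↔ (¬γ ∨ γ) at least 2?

α = 0, γ = 0 ↦ 3  ≥
α = 0, γ = 1 ↦ 3  ≥
α = 0, γ = 2 ↦ 2  ≥
α = 0, γ = 3 ↦ 0  <
α = 1, γ = 0 ↦ 2  ≥
α = 1, γ = 1 ↦ 2  ≥
α = 1, γ = 2 ↦ 3  ≥
α = 1, γ = 3 ↦ 1  <
α = 2, γ = 0 ↦ 1  <
α = 2, γ = 1 ↦ 3  ≥
α = 2, γ = 2 ↦ 2  ≥
α = 2, γ = 3 ↦ 2  ≥
α = 3, γ = 0 ↦ 0  <
α = 3, γ = 1 ↦ 2  ≥
α = 3, γ = 2 ↦ 3  ≥
α = 3, γ = 3 ↦ 3  ≥
So 12 of the 16 assignments meet the threshold.

12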